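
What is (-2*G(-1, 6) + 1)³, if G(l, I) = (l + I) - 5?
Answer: 1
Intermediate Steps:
G(l, I) = -5 + I + l (G(l, I) = (I + l) - 5 = -5 + I + l)
(-2*G(-1, 6) + 1)³ = (-2*(-5 + 6 - 1) + 1)³ = (-2*0 + 1)³ = (0 + 1)³ = 1³ = 1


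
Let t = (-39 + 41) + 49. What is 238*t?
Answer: 12138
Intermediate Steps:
t = 51 (t = 2 + 49 = 51)
238*t = 238*51 = 12138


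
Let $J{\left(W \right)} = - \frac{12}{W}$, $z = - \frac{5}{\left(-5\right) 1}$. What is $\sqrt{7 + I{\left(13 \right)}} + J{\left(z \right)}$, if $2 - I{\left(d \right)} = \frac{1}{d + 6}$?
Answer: $-12 + \frac{\sqrt{3230}}{19} \approx -9.0088$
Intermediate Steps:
$I{\left(d \right)} = 2 - \frac{1}{6 + d}$ ($I{\left(d \right)} = 2 - \frac{1}{d + 6} = 2 - \frac{1}{6 + d}$)
$z = 1$ ($z = - \frac{5}{-5} = \left(-5\right) \left(- \frac{1}{5}\right) = 1$)
$\sqrt{7 + I{\left(13 \right)}} + J{\left(z \right)} = \sqrt{7 + \frac{11 + 2 \cdot 13}{6 + 13}} - \frac{12}{1} = \sqrt{7 + \frac{11 + 26}{19}} - 12 = \sqrt{7 + \frac{1}{19} \cdot 37} - 12 = \sqrt{7 + \frac{37}{19}} - 12 = \sqrt{\frac{170}{19}} - 12 = \frac{\sqrt{3230}}{19} - 12 = -12 + \frac{\sqrt{3230}}{19}$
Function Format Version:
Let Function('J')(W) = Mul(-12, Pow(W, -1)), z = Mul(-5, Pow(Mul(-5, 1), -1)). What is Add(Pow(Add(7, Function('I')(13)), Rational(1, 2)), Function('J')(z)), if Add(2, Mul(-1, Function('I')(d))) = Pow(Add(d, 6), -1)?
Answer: Add(-12, Mul(Rational(1, 19), Pow(3230, Rational(1, 2)))) ≈ -9.0088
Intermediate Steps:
Function('I')(d) = Add(2, Mul(-1, Pow(Add(6, d), -1))) (Function('I')(d) = Add(2, Mul(-1, Pow(Add(d, 6), -1))) = Add(2, Mul(-1, Pow(Add(6, d), -1))))
z = 1 (z = Mul(-5, Pow(-5, -1)) = Mul(-5, Rational(-1, 5)) = 1)
Add(Pow(Add(7, Function('I')(13)), Rational(1, 2)), Function('J')(z)) = Add(Pow(Add(7, Mul(Pow(Add(6, 13), -1), Add(11, Mul(2, 13)))), Rational(1, 2)), Mul(-12, Pow(1, -1))) = Add(Pow(Add(7, Mul(Pow(19, -1), Add(11, 26))), Rational(1, 2)), Mul(-12, 1)) = Add(Pow(Add(7, Mul(Rational(1, 19), 37)), Rational(1, 2)), -12) = Add(Pow(Add(7, Rational(37, 19)), Rational(1, 2)), -12) = Add(Pow(Rational(170, 19), Rational(1, 2)), -12) = Add(Mul(Rational(1, 19), Pow(3230, Rational(1, 2))), -12) = Add(-12, Mul(Rational(1, 19), Pow(3230, Rational(1, 2))))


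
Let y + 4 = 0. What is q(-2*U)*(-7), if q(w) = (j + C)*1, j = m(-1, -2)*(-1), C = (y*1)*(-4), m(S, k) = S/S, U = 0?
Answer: -105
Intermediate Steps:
y = -4 (y = -4 + 0 = -4)
m(S, k) = 1
C = 16 (C = -4*1*(-4) = -4*(-4) = 16)
j = -1 (j = 1*(-1) = -1)
q(w) = 15 (q(w) = (-1 + 16)*1 = 15*1 = 15)
q(-2*U)*(-7) = 15*(-7) = -105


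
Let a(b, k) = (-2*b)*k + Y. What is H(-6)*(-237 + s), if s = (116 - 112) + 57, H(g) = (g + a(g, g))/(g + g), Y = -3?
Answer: -1188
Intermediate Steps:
a(b, k) = -3 - 2*b*k (a(b, k) = (-2*b)*k - 3 = -2*b*k - 3 = -3 - 2*b*k)
H(g) = (-3 + g - 2*g**2)/(2*g) (H(g) = (g + (-3 - 2*g*g))/(g + g) = (g + (-3 - 2*g**2))/((2*g)) = (-3 + g - 2*g**2)*(1/(2*g)) = (-3 + g - 2*g**2)/(2*g))
s = 61 (s = 4 + 57 = 61)
H(-6)*(-237 + s) = (1/2 - 1*(-6) - 3/2/(-6))*(-237 + 61) = (1/2 + 6 - 3/2*(-1/6))*(-176) = (1/2 + 6 + 1/4)*(-176) = (27/4)*(-176) = -1188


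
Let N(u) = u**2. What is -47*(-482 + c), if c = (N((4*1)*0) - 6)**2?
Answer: 20962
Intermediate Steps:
c = 36 (c = (((4*1)*0)**2 - 6)**2 = ((4*0)**2 - 6)**2 = (0**2 - 6)**2 = (0 - 6)**2 = (-6)**2 = 36)
-47*(-482 + c) = -47*(-482 + 36) = -47*(-446) = 20962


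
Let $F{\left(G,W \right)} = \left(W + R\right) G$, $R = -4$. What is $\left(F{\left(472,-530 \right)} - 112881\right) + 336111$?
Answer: $-28818$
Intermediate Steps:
$F{\left(G,W \right)} = G \left(-4 + W\right)$ ($F{\left(G,W \right)} = \left(W - 4\right) G = \left(-4 + W\right) G = G \left(-4 + W\right)$)
$\left(F{\left(472,-530 \right)} - 112881\right) + 336111 = \left(472 \left(-4 - 530\right) - 112881\right) + 336111 = \left(472 \left(-534\right) - 112881\right) + 336111 = \left(-252048 - 112881\right) + 336111 = -364929 + 336111 = -28818$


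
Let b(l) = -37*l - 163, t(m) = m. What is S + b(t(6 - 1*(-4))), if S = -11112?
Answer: -11645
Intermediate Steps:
b(l) = -163 - 37*l
S + b(t(6 - 1*(-4))) = -11112 + (-163 - 37*(6 - 1*(-4))) = -11112 + (-163 - 37*(6 + 4)) = -11112 + (-163 - 37*10) = -11112 + (-163 - 370) = -11112 - 533 = -11645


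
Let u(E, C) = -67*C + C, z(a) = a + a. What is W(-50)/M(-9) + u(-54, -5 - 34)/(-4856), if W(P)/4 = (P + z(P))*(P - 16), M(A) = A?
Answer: -10684487/2428 ≈ -4400.5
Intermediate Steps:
z(a) = 2*a
u(E, C) = -66*C
W(P) = 12*P*(-16 + P) (W(P) = 4*((P + 2*P)*(P - 16)) = 4*((3*P)*(-16 + P)) = 4*(3*P*(-16 + P)) = 12*P*(-16 + P))
W(-50)/M(-9) + u(-54, -5 - 34)/(-4856) = (12*(-50)*(-16 - 50))/(-9) - 66*(-5 - 34)/(-4856) = (12*(-50)*(-66))*(-⅑) - 66*(-39)*(-1/4856) = 39600*(-⅑) + 2574*(-1/4856) = -4400 - 1287/2428 = -10684487/2428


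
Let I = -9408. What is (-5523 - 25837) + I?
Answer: -40768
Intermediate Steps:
(-5523 - 25837) + I = (-5523 - 25837) - 9408 = -31360 - 9408 = -40768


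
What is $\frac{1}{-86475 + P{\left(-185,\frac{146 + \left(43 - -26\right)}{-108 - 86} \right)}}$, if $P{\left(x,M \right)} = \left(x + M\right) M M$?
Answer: $- \frac{7301384}{633056135025} \approx -1.1534 \cdot 10^{-5}$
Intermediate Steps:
$P{\left(x,M \right)} = M^{2} \left(M + x\right)$ ($P{\left(x,M \right)} = \left(M + x\right) M M = M \left(M + x\right) M = M^{2} \left(M + x\right)$)
$\frac{1}{-86475 + P{\left(-185,\frac{146 + \left(43 - -26\right)}{-108 - 86} \right)}} = \frac{1}{-86475 + \left(\frac{146 + \left(43 - -26\right)}{-108 - 86}\right)^{2} \left(\frac{146 + \left(43 - -26\right)}{-108 - 86} - 185\right)} = \frac{1}{-86475 + \left(\frac{146 + \left(43 + 26\right)}{-194}\right)^{2} \left(\frac{146 + \left(43 + 26\right)}{-194} - 185\right)} = \frac{1}{-86475 + \left(\left(146 + 69\right) \left(- \frac{1}{194}\right)\right)^{2} \left(\left(146 + 69\right) \left(- \frac{1}{194}\right) - 185\right)} = \frac{1}{-86475 + \left(215 \left(- \frac{1}{194}\right)\right)^{2} \left(215 \left(- \frac{1}{194}\right) - 185\right)} = \frac{1}{-86475 + \left(- \frac{215}{194}\right)^{2} \left(- \frac{215}{194} - 185\right)} = \frac{1}{-86475 + \frac{46225}{37636} \left(- \frac{36105}{194}\right)} = \frac{1}{-86475 - \frac{1668953625}{7301384}} = \frac{1}{- \frac{633056135025}{7301384}} = - \frac{7301384}{633056135025}$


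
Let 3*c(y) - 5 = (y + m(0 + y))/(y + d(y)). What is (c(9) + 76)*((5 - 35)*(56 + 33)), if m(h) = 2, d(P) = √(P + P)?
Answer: -1461380/7 + 9790*√2/21 ≈ -2.0811e+5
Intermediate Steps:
d(P) = √2*√P (d(P) = √(2*P) = √2*√P)
c(y) = 5/3 + (2 + y)/(3*(y + √2*√y)) (c(y) = 5/3 + ((y + 2)/(y + √2*√y))/3 = 5/3 + ((2 + y)/(y + √2*√y))/3 = 5/3 + (2 + y)/(3*(y + √2*√y)))
(c(9) + 76)*((5 - 35)*(56 + 33)) = ((2 + 6*9 + 5*√2*√9)/(3*(9 + √2*√9)) + 76)*((5 - 35)*(56 + 33)) = ((2 + 54 + 5*√2*3)/(3*(9 + √2*3)) + 76)*(-30*89) = ((2 + 54 + 15*√2)/(3*(9 + 3*√2)) + 76)*(-2670) = ((56 + 15*√2)/(3*(9 + 3*√2)) + 76)*(-2670) = (76 + (56 + 15*√2)/(3*(9 + 3*√2)))*(-2670) = -202920 - 890*(56 + 15*√2)/(9 + 3*√2)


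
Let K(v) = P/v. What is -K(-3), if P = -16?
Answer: -16/3 ≈ -5.3333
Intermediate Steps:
K(v) = -16/v
-K(-3) = -(-16)/(-3) = -(-16)*(-1)/3 = -1*16/3 = -16/3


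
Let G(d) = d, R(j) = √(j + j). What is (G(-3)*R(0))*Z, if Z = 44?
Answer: 0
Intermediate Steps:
R(j) = √2*√j (R(j) = √(2*j) = √2*√j)
(G(-3)*R(0))*Z = -3*√2*√0*44 = -3*√2*0*44 = -3*0*44 = 0*44 = 0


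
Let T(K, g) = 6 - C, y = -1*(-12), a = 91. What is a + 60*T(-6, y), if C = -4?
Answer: 691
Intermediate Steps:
y = 12
T(K, g) = 10 (T(K, g) = 6 - 1*(-4) = 6 + 4 = 10)
a + 60*T(-6, y) = 91 + 60*10 = 91 + 600 = 691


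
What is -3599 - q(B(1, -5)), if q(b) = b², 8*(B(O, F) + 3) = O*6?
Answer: -57665/16 ≈ -3604.1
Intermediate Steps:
B(O, F) = -3 + 3*O/4 (B(O, F) = -3 + (O*6)/8 = -3 + (6*O)/8 = -3 + 3*O/4)
-3599 - q(B(1, -5)) = -3599 - (-3 + (¾)*1)² = -3599 - (-3 + ¾)² = -3599 - (-9/4)² = -3599 - 1*81/16 = -3599 - 81/16 = -57665/16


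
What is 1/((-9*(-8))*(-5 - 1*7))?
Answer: -1/864 ≈ -0.0011574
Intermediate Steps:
1/((-9*(-8))*(-5 - 1*7)) = 1/(72*(-5 - 7)) = 1/(72*(-12)) = 1/(-864) = -1/864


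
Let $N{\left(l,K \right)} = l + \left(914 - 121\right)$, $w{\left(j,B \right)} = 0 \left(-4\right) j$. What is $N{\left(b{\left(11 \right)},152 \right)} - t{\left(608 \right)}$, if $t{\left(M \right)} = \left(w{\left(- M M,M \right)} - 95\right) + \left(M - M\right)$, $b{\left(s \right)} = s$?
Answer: $899$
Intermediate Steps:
$w{\left(j,B \right)} = 0$ ($w{\left(j,B \right)} = 0 j = 0$)
$N{\left(l,K \right)} = 793 + l$ ($N{\left(l,K \right)} = l + \left(914 - 121\right) = l + 793 = 793 + l$)
$t{\left(M \right)} = -95$ ($t{\left(M \right)} = \left(0 - 95\right) + \left(M - M\right) = -95 + 0 = -95$)
$N{\left(b{\left(11 \right)},152 \right)} - t{\left(608 \right)} = \left(793 + 11\right) - -95 = 804 + 95 = 899$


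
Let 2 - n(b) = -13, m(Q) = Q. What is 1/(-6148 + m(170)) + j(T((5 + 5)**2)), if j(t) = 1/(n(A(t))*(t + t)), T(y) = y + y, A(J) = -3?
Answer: -11/17934000 ≈ -6.1336e-7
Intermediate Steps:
n(b) = 15 (n(b) = 2 - 1*(-13) = 2 + 13 = 15)
T(y) = 2*y
j(t) = 1/(30*t) (j(t) = 1/(15*(t + t)) = 1/(15*(2*t)) = 1/(30*t))
1/(-6148 + m(170)) + j(T((5 + 5)**2)) = 1/(-6148 + 170) + 1/(30*((2*(5 + 5)**2))) = 1/(-5978) + 1/(30*((2*10**2))) = -1/5978 + 1/(30*((2*100))) = -1/5978 + (1/30)/200 = -1/5978 + (1/30)*(1/200) = -1/5978 + 1/6000 = -11/17934000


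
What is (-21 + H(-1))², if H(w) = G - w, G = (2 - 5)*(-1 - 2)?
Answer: 121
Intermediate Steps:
G = 9 (G = -3*(-3) = 9)
H(w) = 9 - w
(-21 + H(-1))² = (-21 + (9 - 1*(-1)))² = (-21 + (9 + 1))² = (-21 + 10)² = (-11)² = 121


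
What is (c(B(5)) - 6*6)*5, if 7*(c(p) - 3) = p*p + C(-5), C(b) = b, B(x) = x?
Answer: -1055/7 ≈ -150.71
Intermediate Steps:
c(p) = 16/7 + p**2/7 (c(p) = 3 + (p*p - 5)/7 = 3 + (p**2 - 5)/7 = 3 + (-5 + p**2)/7 = 3 + (-5/7 + p**2/7) = 16/7 + p**2/7)
(c(B(5)) - 6*6)*5 = ((16/7 + (1/7)*5**2) - 6*6)*5 = ((16/7 + (1/7)*25) - 36)*5 = ((16/7 + 25/7) - 36)*5 = (41/7 - 36)*5 = -211/7*5 = -1055/7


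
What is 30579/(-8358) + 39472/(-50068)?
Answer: -155078029/34872362 ≈ -4.4470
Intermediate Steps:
30579/(-8358) + 39472/(-50068) = 30579*(-1/8358) + 39472*(-1/50068) = -10193/2786 - 9868/12517 = -155078029/34872362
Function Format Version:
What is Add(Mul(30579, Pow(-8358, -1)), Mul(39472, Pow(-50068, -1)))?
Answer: Rational(-155078029, 34872362) ≈ -4.4470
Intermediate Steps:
Add(Mul(30579, Pow(-8358, -1)), Mul(39472, Pow(-50068, -1))) = Add(Mul(30579, Rational(-1, 8358)), Mul(39472, Rational(-1, 50068))) = Add(Rational(-10193, 2786), Rational(-9868, 12517)) = Rational(-155078029, 34872362)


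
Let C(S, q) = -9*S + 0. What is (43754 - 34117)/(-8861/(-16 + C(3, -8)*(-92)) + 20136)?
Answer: 23784116/49686787 ≈ 0.47868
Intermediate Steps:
C(S, q) = -9*S
(43754 - 34117)/(-8861/(-16 + C(3, -8)*(-92)) + 20136) = (43754 - 34117)/(-8861/(-16 - 9*3*(-92)) + 20136) = 9637/(-8861/(-16 - 27*(-92)) + 20136) = 9637/(-8861/(-16 + 2484) + 20136) = 9637/(-8861/2468 + 20136) = 9637/(49686787/2468) = 9637*(2468/49686787) = 23784116/49686787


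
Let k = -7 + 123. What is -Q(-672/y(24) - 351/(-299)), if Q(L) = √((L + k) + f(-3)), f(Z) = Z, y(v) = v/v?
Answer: -I*√295090/23 ≈ -23.618*I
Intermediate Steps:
y(v) = 1
k = 116
Q(L) = √(113 + L) (Q(L) = √((L + 116) - 3) = √((116 + L) - 3) = √(113 + L))
-Q(-672/y(24) - 351/(-299)) = -√(113 + (-672/1 - 351/(-299))) = -√(113 + (-672*1 - 351*(-1/299))) = -√(113 + (-672 + 27/23)) = -√(113 - 15429/23) = -√(-12830/23) = -I*√295090/23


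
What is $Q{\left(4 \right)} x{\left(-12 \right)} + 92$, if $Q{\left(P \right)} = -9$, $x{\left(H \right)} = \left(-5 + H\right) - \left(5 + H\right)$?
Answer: $182$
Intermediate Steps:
$x{\left(H \right)} = -10$
$Q{\left(4 \right)} x{\left(-12 \right)} + 92 = \left(-9\right) \left(-10\right) + 92 = 90 + 92 = 182$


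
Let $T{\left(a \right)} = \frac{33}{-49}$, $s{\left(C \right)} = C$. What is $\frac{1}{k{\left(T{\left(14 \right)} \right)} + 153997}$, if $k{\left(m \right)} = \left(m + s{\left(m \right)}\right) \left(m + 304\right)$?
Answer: $\frac{2401}{368765839} \approx 6.5109 \cdot 10^{-6}$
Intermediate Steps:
$T{\left(a \right)} = - \frac{33}{49}$ ($T{\left(a \right)} = 33 \left(- \frac{1}{49}\right) = - \frac{33}{49}$)
$k{\left(m \right)} = 2 m \left(304 + m\right)$ ($k{\left(m \right)} = \left(m + m\right) \left(m + 304\right) = 2 m \left(304 + m\right)$)
$\frac{1}{k{\left(T{\left(14 \right)} \right)} + 153997} = \frac{1}{2 \left(- \frac{33}{49}\right) \left(304 - \frac{33}{49}\right) + 153997} = \frac{1}{2 \left(- \frac{33}{49}\right) \frac{14863}{49} + 153997} = \frac{1}{- \frac{980958}{2401} + 153997} = \frac{1}{\frac{368765839}{2401}} = \frac{2401}{368765839}$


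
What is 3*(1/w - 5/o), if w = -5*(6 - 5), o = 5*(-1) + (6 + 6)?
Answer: -96/35 ≈ -2.7429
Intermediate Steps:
o = 7 (o = -5 + 12 = 7)
w = -5 (w = -5*1 = -5)
3*(1/w - 5/o) = 3*(1/(-5) - 5/7) = 3*(1*(-⅕) - 5*⅐) = 3*(-⅕ - 5/7) = 3*(-32/35) = -96/35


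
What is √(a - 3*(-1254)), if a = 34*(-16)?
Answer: √3218 ≈ 56.727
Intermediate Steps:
a = -544
√(a - 3*(-1254)) = √(-544 - 3*(-1254)) = √(-544 + 3762) = √3218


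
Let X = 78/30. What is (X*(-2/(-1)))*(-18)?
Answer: -468/5 ≈ -93.600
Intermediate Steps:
X = 13/5 (X = 78*(1/30) = 13/5 ≈ 2.6000)
(X*(-2/(-1)))*(-18) = (13*(-2/(-1))/5)*(-18) = (13*(-2*(-1))/5)*(-18) = ((13/5)*2)*(-18) = (26/5)*(-18) = -468/5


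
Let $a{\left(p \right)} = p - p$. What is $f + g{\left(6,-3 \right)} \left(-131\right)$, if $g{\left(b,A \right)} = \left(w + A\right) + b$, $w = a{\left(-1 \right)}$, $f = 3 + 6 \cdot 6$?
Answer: $-354$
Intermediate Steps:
$a{\left(p \right)} = 0$
$f = 39$ ($f = 3 + 36 = 39$)
$w = 0$
$g{\left(b,A \right)} = A + b$ ($g{\left(b,A \right)} = \left(0 + A\right) + b = A + b$)
$f + g{\left(6,-3 \right)} \left(-131\right) = 39 + \left(-3 + 6\right) \left(-131\right) = 39 + 3 \left(-131\right) = 39 - 393 = -354$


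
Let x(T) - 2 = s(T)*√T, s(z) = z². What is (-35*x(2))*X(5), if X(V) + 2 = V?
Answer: -210 - 420*√2 ≈ -803.97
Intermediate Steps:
X(V) = -2 + V
x(T) = 2 + T^(5/2) (x(T) = 2 + T²*√T = 2 + T^(5/2))
(-35*x(2))*X(5) = (-35*(2 + 2^(5/2)))*(-2 + 5) = -35*(2 + 4*√2)*3 = (-70 - 140*√2)*3 = -210 - 420*√2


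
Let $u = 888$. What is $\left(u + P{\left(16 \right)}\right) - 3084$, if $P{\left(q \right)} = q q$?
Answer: $-1940$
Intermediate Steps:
$P{\left(q \right)} = q^{2}$
$\left(u + P{\left(16 \right)}\right) - 3084 = \left(888 + 16^{2}\right) - 3084 = \left(888 + 256\right) - 3084 = 1144 - 3084 = -1940$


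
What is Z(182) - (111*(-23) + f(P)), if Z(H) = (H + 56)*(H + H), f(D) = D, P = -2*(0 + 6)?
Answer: 89197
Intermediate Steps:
P = -12 (P = -2*6 = -12)
Z(H) = 2*H*(56 + H) (Z(H) = (56 + H)*(2*H) = 2*H*(56 + H))
Z(182) - (111*(-23) + f(P)) = 2*182*(56 + 182) - (111*(-23) - 12) = 2*182*238 - (-2553 - 12) = 86632 - 1*(-2565) = 86632 + 2565 = 89197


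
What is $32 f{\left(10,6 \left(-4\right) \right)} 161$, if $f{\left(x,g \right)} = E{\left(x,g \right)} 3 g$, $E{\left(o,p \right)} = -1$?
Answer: $370944$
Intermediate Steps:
$f{\left(x,g \right)} = - 3 g$ ($f{\left(x,g \right)} = \left(-1\right) 3 g = - 3 g$)
$32 f{\left(10,6 \left(-4\right) \right)} 161 = 32 \left(- 3 \cdot 6 \left(-4\right)\right) 161 = 32 \left(\left(-3\right) \left(-24\right)\right) 161 = 32 \cdot 72 \cdot 161 = 2304 \cdot 161 = 370944$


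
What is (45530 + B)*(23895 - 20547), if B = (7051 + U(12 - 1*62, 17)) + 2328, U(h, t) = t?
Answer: 183892248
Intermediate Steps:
B = 9396 (B = (7051 + 17) + 2328 = 7068 + 2328 = 9396)
(45530 + B)*(23895 - 20547) = (45530 + 9396)*(23895 - 20547) = 54926*3348 = 183892248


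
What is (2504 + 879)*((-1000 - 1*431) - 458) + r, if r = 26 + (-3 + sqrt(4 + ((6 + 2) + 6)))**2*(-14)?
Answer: -6390839 + 252*sqrt(2) ≈ -6.3905e+6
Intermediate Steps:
r = 26 - 14*(-3 + 3*sqrt(2))**2 (r = 26 + (-3 + sqrt(4 + (8 + 6)))**2*(-14) = 26 + (-3 + sqrt(4 + 14))**2*(-14) = 26 + (-3 + sqrt(18))**2*(-14) = 26 + (-3 + 3*sqrt(2))**2*(-14) = 26 - 14*(-3 + 3*sqrt(2))**2 ≈ 4.3818)
(2504 + 879)*((-1000 - 1*431) - 458) + r = (2504 + 879)*((-1000 - 1*431) - 458) + (-352 + 252*sqrt(2)) = 3383*((-1000 - 431) - 458) + (-352 + 252*sqrt(2)) = 3383*(-1431 - 458) + (-352 + 252*sqrt(2)) = 3383*(-1889) + (-352 + 252*sqrt(2)) = -6390487 + (-352 + 252*sqrt(2)) = -6390839 + 252*sqrt(2)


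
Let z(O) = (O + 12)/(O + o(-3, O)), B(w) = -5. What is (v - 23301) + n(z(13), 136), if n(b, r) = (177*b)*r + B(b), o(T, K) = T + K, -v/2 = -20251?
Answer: 997308/23 ≈ 43361.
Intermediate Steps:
v = 40502 (v = -2*(-20251) = 40502)
o(T, K) = K + T
z(O) = (12 + O)/(-3 + 2*O) (z(O) = (O + 12)/(O + (O - 3)) = (12 + O)/(O + (-3 + O)) = (12 + O)/(-3 + 2*O))
n(b, r) = -5 + 177*b*r (n(b, r) = (177*b)*r - 5 = 177*b*r - 5 = -5 + 177*b*r)
(v - 23301) + n(z(13), 136) = (40502 - 23301) + (-5 + 177*((12 + 13)/(-3 + 2*13))*136) = 17201 + (-5 + 177*(25/(-3 + 26))*136) = 17201 + (-5 + 177*(25/23)*136) = 17201 + (-5 + 601800/23) = 17201 + 601685/23 = 997308/23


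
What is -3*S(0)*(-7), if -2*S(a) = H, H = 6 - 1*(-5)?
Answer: -231/2 ≈ -115.50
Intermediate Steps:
H = 11 (H = 6 + 5 = 11)
S(a) = -11/2 (S(a) = -½*11 = -11/2)
-3*S(0)*(-7) = -3*(-11/2)*(-7) = (33/2)*(-7) = -231/2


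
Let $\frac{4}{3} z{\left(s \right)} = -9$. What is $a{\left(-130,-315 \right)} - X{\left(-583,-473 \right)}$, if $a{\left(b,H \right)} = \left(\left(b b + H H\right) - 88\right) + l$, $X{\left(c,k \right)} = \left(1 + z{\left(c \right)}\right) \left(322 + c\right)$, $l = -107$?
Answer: $\frac{457717}{4} \approx 1.1443 \cdot 10^{5}$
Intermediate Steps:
$z{\left(s \right)} = - \frac{27}{4}$ ($z{\left(s \right)} = \frac{3}{4} \left(-9\right) = - \frac{27}{4}$)
$X{\left(c,k \right)} = - \frac{3703}{2} - \frac{23 c}{4}$ ($X{\left(c,k \right)} = \left(1 - \frac{27}{4}\right) \left(322 + c\right) = - \frac{23 \left(322 + c\right)}{4} = - \frac{3703}{2} - \frac{23 c}{4}$)
$a{\left(b,H \right)} = -195 + H^{2} + b^{2}$ ($a{\left(b,H \right)} = \left(\left(b b + H H\right) - 88\right) - 107 = \left(\left(b^{2} + H^{2}\right) - 88\right) - 107 = \left(\left(H^{2} + b^{2}\right) - 88\right) - 107 = \left(-88 + H^{2} + b^{2}\right) - 107 = -195 + H^{2} + b^{2}$)
$a{\left(-130,-315 \right)} - X{\left(-583,-473 \right)} = \left(-195 + \left(-315\right)^{2} + \left(-130\right)^{2}\right) - \left(- \frac{3703}{2} - - \frac{13409}{4}\right) = \left(-195 + 99225 + 16900\right) - \left(- \frac{3703}{2} + \frac{13409}{4}\right) = 115930 - \frac{6003}{4} = \frac{457717}{4}$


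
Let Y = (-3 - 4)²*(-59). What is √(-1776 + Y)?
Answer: I*√4667 ≈ 68.315*I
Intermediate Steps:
Y = -2891 (Y = (-7)²*(-59) = 49*(-59) = -2891)
√(-1776 + Y) = √(-1776 - 2891) = √(-4667) = I*√4667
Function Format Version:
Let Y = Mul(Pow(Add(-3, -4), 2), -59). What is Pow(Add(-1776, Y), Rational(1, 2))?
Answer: Mul(I, Pow(4667, Rational(1, 2))) ≈ Mul(68.315, I)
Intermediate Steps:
Y = -2891 (Y = Mul(Pow(-7, 2), -59) = Mul(49, -59) = -2891)
Pow(Add(-1776, Y), Rational(1, 2)) = Pow(Add(-1776, -2891), Rational(1, 2)) = Pow(-4667, Rational(1, 2)) = Mul(I, Pow(4667, Rational(1, 2)))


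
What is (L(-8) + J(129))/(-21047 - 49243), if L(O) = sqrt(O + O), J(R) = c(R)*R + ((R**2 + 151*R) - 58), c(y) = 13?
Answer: -37739/70290 - 2*I/35145 ≈ -0.5369 - 5.6907e-5*I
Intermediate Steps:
J(R) = -58 + R**2 + 164*R (J(R) = 13*R + ((R**2 + 151*R) - 58) = 13*R + (-58 + R**2 + 151*R) = -58 + R**2 + 164*R)
L(O) = sqrt(2)*sqrt(O) (L(O) = sqrt(2*O) = sqrt(2)*sqrt(O))
(L(-8) + J(129))/(-21047 - 49243) = (sqrt(2)*sqrt(-8) + (-58 + 129**2 + 164*129))/(-21047 - 49243) = (sqrt(2)*(2*I*sqrt(2)) + (-58 + 16641 + 21156))/(-70290) = (4*I + 37739)*(-1/70290) = (37739 + 4*I)*(-1/70290) = -37739/70290 - 2*I/35145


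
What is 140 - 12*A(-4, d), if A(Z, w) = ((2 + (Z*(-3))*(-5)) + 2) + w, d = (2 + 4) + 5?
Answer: 680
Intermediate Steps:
d = 11 (d = 6 + 5 = 11)
A(Z, w) = 4 + w + 15*Z (A(Z, w) = ((2 - 3*Z*(-5)) + 2) + w = ((2 + 15*Z) + 2) + w = (4 + 15*Z) + w = 4 + w + 15*Z)
140 - 12*A(-4, d) = 140 - 12*(4 + 11 + 15*(-4)) = 140 - 12*(4 + 11 - 60) = 140 - 12*(-45) = 140 + 540 = 680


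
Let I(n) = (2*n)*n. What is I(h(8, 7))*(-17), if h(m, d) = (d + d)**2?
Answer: -1306144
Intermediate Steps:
h(m, d) = 4*d**2 (h(m, d) = (2*d)**2 = 4*d**2)
I(n) = 2*n**2
I(h(8, 7))*(-17) = (2*(4*7**2)**2)*(-17) = (2*(4*49)**2)*(-17) = (2*196**2)*(-17) = (2*38416)*(-17) = 76832*(-17) = -1306144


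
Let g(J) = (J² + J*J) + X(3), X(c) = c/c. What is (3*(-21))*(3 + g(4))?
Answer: -2268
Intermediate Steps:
X(c) = 1
g(J) = 1 + 2*J² (g(J) = (J² + J*J) + 1 = (J² + J²) + 1 = 2*J² + 1 = 1 + 2*J²)
(3*(-21))*(3 + g(4)) = (3*(-21))*(3 + (1 + 2*4²)) = -63*(3 + (1 + 2*16)) = -63*(3 + (1 + 32)) = -63*(3 + 33) = -63*36 = -2268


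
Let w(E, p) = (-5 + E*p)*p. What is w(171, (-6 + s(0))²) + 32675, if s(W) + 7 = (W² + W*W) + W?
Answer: 4915761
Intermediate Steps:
s(W) = -7 + W + 2*W² (s(W) = -7 + ((W² + W*W) + W) = -7 + ((W² + W²) + W) = -7 + (2*W² + W) = -7 + (W + 2*W²) = -7 + W + 2*W²)
w(E, p) = p*(-5 + E*p)
w(171, (-6 + s(0))²) + 32675 = (-6 + (-7 + 0 + 2*0²))²*(-5 + 171*(-6 + (-7 + 0 + 2*0²))²) + 32675 = (-6 + (-7 + 0 + 2*0))²*(-5 + 171*(-6 + (-7 + 0 + 2*0))²) + 32675 = (-6 + (-7 + 0 + 0))²*(-5 + 171*(-6 + (-7 + 0 + 0))²) + 32675 = (-6 - 7)²*(-5 + 171*(-6 - 7)²) + 32675 = (-13)²*(-5 + 171*(-13)²) + 32675 = 169*(-5 + 171*169) + 32675 = 169*(-5 + 28899) + 32675 = 169*28894 + 32675 = 4883086 + 32675 = 4915761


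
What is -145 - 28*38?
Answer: -1209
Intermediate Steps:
-145 - 28*38 = -145 - 1064 = -1209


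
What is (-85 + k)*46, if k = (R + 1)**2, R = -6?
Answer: -2760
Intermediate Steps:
k = 25 (k = (-6 + 1)**2 = (-5)**2 = 25)
(-85 + k)*46 = (-85 + 25)*46 = -60*46 = -2760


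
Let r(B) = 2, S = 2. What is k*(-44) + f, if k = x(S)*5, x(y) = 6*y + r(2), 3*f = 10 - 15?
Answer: -9245/3 ≈ -3081.7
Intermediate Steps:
f = -5/3 (f = (10 - 15)/3 = (⅓)*(-5) = -5/3 ≈ -1.6667)
x(y) = 2 + 6*y (x(y) = 6*y + 2 = 2 + 6*y)
k = 70 (k = (2 + 6*2)*5 = (2 + 12)*5 = 14*5 = 70)
k*(-44) + f = 70*(-44) - 5/3 = -3080 - 5/3 = -9245/3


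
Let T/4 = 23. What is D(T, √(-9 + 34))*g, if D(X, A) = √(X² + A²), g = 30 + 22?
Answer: 52*√8489 ≈ 4791.1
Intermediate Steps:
T = 92 (T = 4*23 = 92)
g = 52
D(X, A) = √(A² + X²)
D(T, √(-9 + 34))*g = √((√(-9 + 34))² + 92²)*52 = √((√25)² + 8464)*52 = √(5² + 8464)*52 = √(25 + 8464)*52 = √8489*52 = 52*√8489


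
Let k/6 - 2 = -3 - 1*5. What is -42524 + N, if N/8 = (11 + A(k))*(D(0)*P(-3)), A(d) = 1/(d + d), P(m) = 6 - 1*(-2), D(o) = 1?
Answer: -376388/9 ≈ -41821.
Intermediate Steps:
P(m) = 8 (P(m) = 6 + 2 = 8)
k = -36 (k = 12 + 6*(-3 - 1*5) = 12 + 6*(-3 - 5) = 12 + 6*(-8) = 12 - 48 = -36)
A(d) = 1/(2*d)
N = 6328/9 (N = 8*((11 + (1/2)/(-36))*(1*8)) = 8*((11 + (1/2)*(-1/36))*8) = 8*((11 - 1/72)*8) = 8*((791/72)*8) = 8*(791/9) = 6328/9 ≈ 703.11)
-42524 + N = -42524 + 6328/9 = -376388/9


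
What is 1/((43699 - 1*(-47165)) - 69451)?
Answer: 1/21413 ≈ 4.6701e-5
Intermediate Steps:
1/((43699 - 1*(-47165)) - 69451) = 1/((43699 + 47165) - 69451) = 1/(90864 - 69451) = 1/21413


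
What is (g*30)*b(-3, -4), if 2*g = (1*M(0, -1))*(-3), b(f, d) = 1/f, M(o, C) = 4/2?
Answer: 30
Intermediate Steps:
M(o, C) = 2 (M(o, C) = 4*(½) = 2)
g = -3 (g = ((1*2)*(-3))/2 = (2*(-3))/2 = (½)*(-6) = -3)
(g*30)*b(-3, -4) = -3*30/(-3) = -90*(-⅓) = 30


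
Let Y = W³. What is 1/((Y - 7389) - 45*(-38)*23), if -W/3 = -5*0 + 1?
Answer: 1/31914 ≈ 3.1334e-5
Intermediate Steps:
W = -3 (W = -3*(-5*0 + 1) = -3*(0 + 1) = -3*1 = -3)
Y = -27 (Y = (-3)³ = -27)
1/((Y - 7389) - 45*(-38)*23) = 1/((-27 - 7389) - 45*(-38)*23) = 1/(-7416 + 1710*23) = 1/(-7416 + 39330) = 1/31914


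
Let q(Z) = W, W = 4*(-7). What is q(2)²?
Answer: 784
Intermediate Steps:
W = -28
q(Z) = -28
q(2)² = (-28)² = 784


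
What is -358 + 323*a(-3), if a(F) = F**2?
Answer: 2549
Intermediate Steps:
-358 + 323*a(-3) = -358 + 323*(-3)**2 = -358 + 323*9 = -358 + 2907 = 2549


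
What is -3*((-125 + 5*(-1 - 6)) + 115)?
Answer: 135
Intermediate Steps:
-3*((-125 + 5*(-1 - 6)) + 115) = -3*((-125 + 5*(-7)) + 115) = -3*((-125 - 35) + 115) = -3*(-160 + 115) = -3*(-45) = 135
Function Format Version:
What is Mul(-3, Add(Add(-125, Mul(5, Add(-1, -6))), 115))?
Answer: 135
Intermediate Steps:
Mul(-3, Add(Add(-125, Mul(5, Add(-1, -6))), 115)) = Mul(-3, Add(Add(-125, Mul(5, -7)), 115)) = Mul(-3, Add(Add(-125, -35), 115)) = Mul(-3, Add(-160, 115)) = Mul(-3, -45) = 135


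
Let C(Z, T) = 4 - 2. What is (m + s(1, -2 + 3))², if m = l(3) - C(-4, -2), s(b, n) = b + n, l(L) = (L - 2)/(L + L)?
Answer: 1/36 ≈ 0.027778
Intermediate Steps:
C(Z, T) = 2
l(L) = (-2 + L)/(2*L) (l(L) = (-2 + L)/((2*L)) = (-2 + L)*(1/(2*L)) = (-2 + L)/(2*L))
m = -11/6 (m = (½)*(-2 + 3)/3 - 1*2 = (½)*(⅓)*1 - 2 = ⅙ - 2 = -11/6 ≈ -1.8333)
(m + s(1, -2 + 3))² = (-11/6 + (1 + (-2 + 3)))² = (-11/6 + (1 + 1))² = (-11/6 + 2)² = (⅙)² = 1/36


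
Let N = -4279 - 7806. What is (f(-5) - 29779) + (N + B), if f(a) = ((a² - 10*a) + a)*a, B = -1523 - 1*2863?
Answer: -46600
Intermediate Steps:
N = -12085
B = -4386 (B = -1523 - 2863 = -4386)
f(a) = a*(a² - 9*a) (f(a) = (a² - 9*a)*a = a*(a² - 9*a))
(f(-5) - 29779) + (N + B) = ((-5)²*(-9 - 5) - 29779) + (-12085 - 4386) = (25*(-14) - 29779) - 16471 = (-350 - 29779) - 16471 = -30129 - 16471 = -46600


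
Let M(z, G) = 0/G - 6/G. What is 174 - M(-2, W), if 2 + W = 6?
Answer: 351/2 ≈ 175.50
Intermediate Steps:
W = 4 (W = -2 + 6 = 4)
M(z, G) = -6/G (M(z, G) = 0 - 6/G = -6/G)
174 - M(-2, W) = 174 - (-6)/4 = 174 - 1*(-3/2) = 174 + 3/2 = 351/2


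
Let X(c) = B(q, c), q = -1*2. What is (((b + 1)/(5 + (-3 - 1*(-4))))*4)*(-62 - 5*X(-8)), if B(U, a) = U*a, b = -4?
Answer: 284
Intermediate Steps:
q = -2
X(c) = -2*c
(((b + 1)/(5 + (-3 - 1*(-4))))*4)*(-62 - 5*X(-8)) = (((-4 + 1)/(5 + (-3 - 1*(-4))))*4)*(-62 - (-10)*(-8)) = (-3/(5 + (-3 + 4))*4)*(-62 - 5*16) = (-3/(5 + 1)*4)*(-62 - 80) = (-3/6*4)*(-142) = (-3*⅙*4)*(-142) = -½*4*(-142) = -2*(-142) = 284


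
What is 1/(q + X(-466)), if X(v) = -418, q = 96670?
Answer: 1/96252 ≈ 1.0389e-5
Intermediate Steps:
1/(q + X(-466)) = 1/(96670 - 418) = 1/96252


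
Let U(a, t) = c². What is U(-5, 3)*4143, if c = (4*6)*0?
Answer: 0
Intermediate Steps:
c = 0 (c = 24*0 = 0)
U(a, t) = 0 (U(a, t) = 0² = 0)
U(-5, 3)*4143 = 0*4143 = 0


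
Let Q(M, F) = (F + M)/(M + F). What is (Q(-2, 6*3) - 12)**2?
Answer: 121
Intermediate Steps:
Q(M, F) = 1 (Q(M, F) = (F + M)/(F + M) = 1)
(Q(-2, 6*3) - 12)**2 = (1 - 12)**2 = (-11)**2 = 121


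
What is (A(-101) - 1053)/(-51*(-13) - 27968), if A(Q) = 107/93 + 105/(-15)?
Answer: 98473/2539365 ≈ 0.038779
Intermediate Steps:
A(Q) = -544/93 (A(Q) = 107*(1/93) + 105*(-1/15) = 107/93 - 7 = -544/93)
(A(-101) - 1053)/(-51*(-13) - 27968) = (-544/93 - 1053)/(-51*(-13) - 27968) = -98473/(93*(663 - 27968)) = -98473/93/(-27305) = -98473/93*(-1/27305) = 98473/2539365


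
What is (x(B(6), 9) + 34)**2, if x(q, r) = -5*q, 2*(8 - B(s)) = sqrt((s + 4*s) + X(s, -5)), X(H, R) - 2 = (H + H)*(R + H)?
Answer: 311 - 60*sqrt(11) ≈ 112.00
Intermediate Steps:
X(H, R) = 2 + 2*H*(H + R) (X(H, R) = 2 + (H + H)*(R + H) = 2 + (2*H)*(H + R) = 2 + 2*H*(H + R))
B(s) = 8 - sqrt(2 - 5*s + 2*s**2)/2 (B(s) = 8 - sqrt((s + 4*s) + (2 + 2*s**2 + 2*s*(-5)))/2 = 8 - sqrt(5*s + (2 + 2*s**2 - 10*s))/2 = 8 - sqrt(5*s + (2 - 10*s + 2*s**2))/2 = 8 - sqrt(2 - 5*s + 2*s**2)/2)
(x(B(6), 9) + 34)**2 = (-5*(8 - sqrt(2 - 5*6 + 2*6**2)/2) + 34)**2 = (-5*(8 - sqrt(2 - 30 + 2*36)/2) + 34)**2 = (-5*(8 - sqrt(2 - 30 + 72)/2) + 34)**2 = (-5*(8 - sqrt(11)) + 34)**2 = ((-40 + 5*sqrt(11)) + 34)**2 = (-6 + 5*sqrt(11))**2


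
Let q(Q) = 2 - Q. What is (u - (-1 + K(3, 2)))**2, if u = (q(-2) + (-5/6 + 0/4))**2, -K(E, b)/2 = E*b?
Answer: 687241/1296 ≈ 530.28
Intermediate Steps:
K(E, b) = -2*E*b
u = 361/36 (u = ((2 - 1*(-2)) + (-5/6 + 0/4))**2 = ((2 + 2) + (-5*1/6 + 0*(1/4)))**2 = (4 + (-5/6 + 0))**2 = (4 - 5/6)**2 = (19/6)**2 = 361/36 ≈ 10.028)
(u - (-1 + K(3, 2)))**2 = (361/36 - (-1 - 2*3*2))**2 = (361/36 - (-1 - 12))**2 = (361/36 - 1*(-13))**2 = (361/36 + 13)**2 = (829/36)**2 = 687241/1296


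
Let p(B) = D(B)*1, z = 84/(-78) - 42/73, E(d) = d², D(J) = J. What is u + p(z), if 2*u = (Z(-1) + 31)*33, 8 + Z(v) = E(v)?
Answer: 374236/949 ≈ 394.35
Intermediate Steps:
Z(v) = -8 + v²
z = -1568/949 (z = 84*(-1/78) - 42*1/73 = -14/13 - 42/73 = -1568/949 ≈ -1.6523)
p(B) = B (p(B) = B*1 = B)
u = 396 (u = (((-8 + (-1)²) + 31)*33)/2 = (((-8 + 1) + 31)*33)/2 = ((-7 + 31)*33)/2 = (24*33)/2 = (½)*792 = 396)
u + p(z) = 396 - 1568/949 = 374236/949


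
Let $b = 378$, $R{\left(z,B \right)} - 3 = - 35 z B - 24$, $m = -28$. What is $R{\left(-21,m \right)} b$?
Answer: $-7787178$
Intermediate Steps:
$R{\left(z,B \right)} = -21 - 35 B z$ ($R{\left(z,B \right)} = 3 + \left(- 35 z B - 24\right) = 3 - \left(24 + 35 B z\right) = -21 - 35 B z$)
$R{\left(-21,m \right)} b = \left(-21 - \left(-980\right) \left(-21\right)\right) 378 = \left(-21 - 20580\right) 378 = \left(-20601\right) 378 = -7787178$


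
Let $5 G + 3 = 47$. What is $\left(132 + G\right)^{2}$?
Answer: $\frac{495616}{25} \approx 19825.0$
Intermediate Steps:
$G = \frac{44}{5}$ ($G = - \frac{3}{5} + \frac{1}{5} \cdot 47 = - \frac{3}{5} + \frac{47}{5} = \frac{44}{5} \approx 8.8$)
$\left(132 + G\right)^{2} = \left(132 + \frac{44}{5}\right)^{2} = \left(\frac{704}{5}\right)^{2} = \frac{495616}{25}$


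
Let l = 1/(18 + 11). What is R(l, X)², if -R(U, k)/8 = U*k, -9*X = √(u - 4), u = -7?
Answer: -704/68121 ≈ -0.010335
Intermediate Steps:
X = -I*√11/9 (X = -√(-7 - 4)/9 = -I*√11/9 ≈ -0.36851*I)
l = 1/29 ≈ 0.034483
R(U, k) = -8*U*k
R(l, X)² = (-8*1/29*(-I*√11/9))² = (8*I*√11/261)² = -704/68121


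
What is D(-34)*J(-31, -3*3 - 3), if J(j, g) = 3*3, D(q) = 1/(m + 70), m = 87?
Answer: 9/157 ≈ 0.057325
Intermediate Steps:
D(q) = 1/157 (D(q) = 1/(87 + 70) = 1/157)
J(j, g) = 9
D(-34)*J(-31, -3*3 - 3) = (1/157)*9 = 9/157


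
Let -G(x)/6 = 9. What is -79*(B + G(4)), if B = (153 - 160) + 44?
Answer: 1343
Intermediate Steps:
B = 37 (B = -7 + 44 = 37)
G(x) = -54 (G(x) = -6*9 = -54)
-79*(B + G(4)) = -79*(37 - 54) = -79*(-17) = 1343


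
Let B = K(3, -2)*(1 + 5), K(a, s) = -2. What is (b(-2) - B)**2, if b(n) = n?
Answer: 100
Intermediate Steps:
B = -12 (B = -2*(1 + 5) = -2*6 = -12)
(b(-2) - B)**2 = (-2 - 1*(-12))**2 = (-2 + 12)**2 = 10**2 = 100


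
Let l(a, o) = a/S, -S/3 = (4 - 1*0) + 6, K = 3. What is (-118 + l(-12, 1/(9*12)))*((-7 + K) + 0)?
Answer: 2352/5 ≈ 470.40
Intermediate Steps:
S = -30 (S = -3*((4 - 1*0) + 6) = -3*((4 + 0) + 6) = -3*(4 + 6) = -3*10 = -30)
l(a, o) = -a/30 (l(a, o) = a/(-30) = a*(-1/30) = -a/30)
(-118 + l(-12, 1/(9*12)))*((-7 + K) + 0) = (-118 - 1/30*(-12))*((-7 + 3) + 0) = (-118 + 2/5)*(-4 + 0) = -588/5*(-4) = 2352/5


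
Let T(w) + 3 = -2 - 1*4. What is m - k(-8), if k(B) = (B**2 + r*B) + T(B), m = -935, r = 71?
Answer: -422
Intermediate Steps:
T(w) = -9 (T(w) = -3 + (-2 - 1*4) = -3 + (-2 - 4) = -3 - 6 = -9)
k(B) = -9 + B**2 + 71*B (k(B) = (B**2 + 71*B) - 9 = -9 + B**2 + 71*B)
m - k(-8) = -935 - (-9 + (-8)**2 + 71*(-8)) = -935 - (-9 + 64 - 568) = -935 - 1*(-513) = -935 + 513 = -422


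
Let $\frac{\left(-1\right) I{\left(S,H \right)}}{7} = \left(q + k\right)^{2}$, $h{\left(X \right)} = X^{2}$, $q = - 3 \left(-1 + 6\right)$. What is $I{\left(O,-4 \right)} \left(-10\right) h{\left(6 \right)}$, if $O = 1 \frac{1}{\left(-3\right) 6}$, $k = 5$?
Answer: $252000$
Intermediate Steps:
$q = -15$ ($q = \left(-3\right) 5 = -15$)
$O = - \frac{1}{18}$ ($O = 1 \frac{1}{-18} = 1 \left(- \frac{1}{18}\right) = - \frac{1}{18} \approx -0.055556$)
$I{\left(S,H \right)} = -700$ ($I{\left(S,H \right)} = - 7 \left(-15 + 5\right)^{2} = - 7 \left(-10\right)^{2} = \left(-7\right) 100 = -700$)
$I{\left(O,-4 \right)} \left(-10\right) h{\left(6 \right)} = \left(-700\right) \left(-10\right) 6^{2} = 7000 \cdot 36 = 252000$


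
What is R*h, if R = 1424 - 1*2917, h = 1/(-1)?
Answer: 1493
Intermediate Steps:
h = -1
R = -1493 (R = 1424 - 2917 = -1493)
R*h = -1493*(-1) = 1493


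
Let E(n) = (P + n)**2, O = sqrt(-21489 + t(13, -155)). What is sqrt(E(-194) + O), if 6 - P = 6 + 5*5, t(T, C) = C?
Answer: sqrt(47961 + 2*I*sqrt(5411)) ≈ 219.0 + 0.3359*I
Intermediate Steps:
P = -25 (P = 6 - (6 + 5*5) = 6 - (6 + 25) = 6 - 1*31 = 6 - 31 = -25)
O = 2*I*sqrt(5411) (O = sqrt(-21489 - 155) = sqrt(-21644) = 2*I*sqrt(5411) ≈ 147.12*I)
E(n) = (-25 + n)**2
sqrt(E(-194) + O) = sqrt((-25 - 194)**2 + 2*I*sqrt(5411)) = sqrt((-219)**2 + 2*I*sqrt(5411)) = sqrt(47961 + 2*I*sqrt(5411))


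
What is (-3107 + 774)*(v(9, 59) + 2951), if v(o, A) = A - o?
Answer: -7001333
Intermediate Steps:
(-3107 + 774)*(v(9, 59) + 2951) = (-3107 + 774)*((59 - 1*9) + 2951) = -2333*((59 - 9) + 2951) = -2333*(50 + 2951) = -2333*3001 = -7001333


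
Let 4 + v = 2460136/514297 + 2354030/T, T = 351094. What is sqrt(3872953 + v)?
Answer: sqrt(644260925847415789911537858)/12897613637 ≈ 1968.0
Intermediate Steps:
v = 96581656573/12897613637 (v = -4 + (2460136/514297 + 2354030/351094) = -4 + (2460136*(1/514297) + 2354030*(1/351094)) = -4 + (351448/73471 + 1177015/175547) = -4 + 148172111121/12897613637 = 96581656573/12897613637 ≈ 7.4883)
sqrt(3872953 + v) = sqrt(3872953 + 96581656573/12897613637) = sqrt(49951948009916634/12897613637) = sqrt(644260925847415789911537858)/12897613637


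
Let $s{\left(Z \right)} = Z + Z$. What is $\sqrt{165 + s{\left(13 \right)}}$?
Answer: $\sqrt{191} \approx 13.82$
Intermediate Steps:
$s{\left(Z \right)} = 2 Z$
$\sqrt{165 + s{\left(13 \right)}} = \sqrt{165 + 2 \cdot 13} = \sqrt{165 + 26} = \sqrt{191}$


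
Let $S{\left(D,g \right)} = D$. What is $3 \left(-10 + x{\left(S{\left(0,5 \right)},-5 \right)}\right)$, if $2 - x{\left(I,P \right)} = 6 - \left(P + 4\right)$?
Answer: $-45$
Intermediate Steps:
$x{\left(I,P \right)} = P$ ($x{\left(I,P \right)} = 2 - \left(6 - \left(P + 4\right)\right) = 2 - \left(6 - \left(4 + P\right)\right) = 2 - \left(2 - P\right) = 2 + \left(-2 + P\right) = P$)
$3 \left(-10 + x{\left(S{\left(0,5 \right)},-5 \right)}\right) = 3 \left(-10 - 5\right) = 3 \left(-15\right) = -45$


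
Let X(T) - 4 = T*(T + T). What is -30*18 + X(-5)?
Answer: -486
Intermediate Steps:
X(T) = 4 + 2*T**2 (X(T) = 4 + T*(T + T) = 4 + T*(2*T) = 4 + 2*T**2)
-30*18 + X(-5) = -30*18 + (4 + 2*(-5)**2) = -540 + (4 + 2*25) = -540 + (4 + 50) = -540 + 54 = -486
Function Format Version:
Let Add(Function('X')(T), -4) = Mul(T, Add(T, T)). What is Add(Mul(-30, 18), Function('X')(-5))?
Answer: -486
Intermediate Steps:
Function('X')(T) = Add(4, Mul(2, Pow(T, 2))) (Function('X')(T) = Add(4, Mul(T, Add(T, T))) = Add(4, Mul(T, Mul(2, T))) = Add(4, Mul(2, Pow(T, 2))))
Add(Mul(-30, 18), Function('X')(-5)) = Add(Mul(-30, 18), Add(4, Mul(2, Pow(-5, 2)))) = Add(-540, Add(4, Mul(2, 25))) = Add(-540, Add(4, 50)) = Add(-540, 54) = -486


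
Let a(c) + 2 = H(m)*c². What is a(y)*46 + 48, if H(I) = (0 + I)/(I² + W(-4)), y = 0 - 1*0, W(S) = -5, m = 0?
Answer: -44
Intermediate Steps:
y = 0 (y = 0 + 0 = 0)
H(I) = I/(-5 + I²) (H(I) = (0 + I)/(I² - 5) = I/(-5 + I²))
a(c) = -2 (a(c) = -2 + (0/(-5 + 0²))*c² = -2 + (0/(-5 + 0))*c² = -2 + (0/(-5))*c² = -2 + (0*(-⅕))*c² = -2 + 0*c² = -2 + 0 = -2)
a(y)*46 + 48 = -2*46 + 48 = -92 + 48 = -44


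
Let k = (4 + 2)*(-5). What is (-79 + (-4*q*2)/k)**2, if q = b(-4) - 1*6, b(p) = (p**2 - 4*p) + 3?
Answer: 1142761/225 ≈ 5078.9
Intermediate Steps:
b(p) = 3 + p**2 - 4*p
q = 29 (q = (3 + (-4)**2 - 4*(-4)) - 1*6 = (3 + 16 + 16) - 6 = 35 - 6 = 29)
k = -30 (k = 6*(-5) = -30)
(-79 + (-4*q*2)/k)**2 = (-79 + (-4*29*2)/(-30))**2 = (-79 - 116*2*(-1/30))**2 = (-79 - 232*(-1/30))**2 = (-79 + 116/15)**2 = (-1069/15)**2 = 1142761/225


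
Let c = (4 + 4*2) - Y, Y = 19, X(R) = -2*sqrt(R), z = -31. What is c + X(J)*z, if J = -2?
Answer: -7 + 62*I*sqrt(2) ≈ -7.0 + 87.681*I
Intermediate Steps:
c = -7 (c = (4 + 4*2) - 1*19 = (4 + 8) - 19 = 12 - 19 = -7)
c + X(J)*z = -7 - 2*I*sqrt(2)*(-31) = -7 + 62*I*sqrt(2)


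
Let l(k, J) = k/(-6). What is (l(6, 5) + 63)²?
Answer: 3844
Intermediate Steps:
l(k, J) = -k/6 (l(k, J) = k*(-⅙) = -k/6)
(l(6, 5) + 63)² = (-⅙*6 + 63)² = (-1 + 63)² = 62² = 3844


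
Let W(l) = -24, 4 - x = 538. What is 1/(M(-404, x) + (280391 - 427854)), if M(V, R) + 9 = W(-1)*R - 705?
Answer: -1/135361 ≈ -7.3877e-6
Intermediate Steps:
x = -534 (x = 4 - 1*538 = 4 - 538 = -534)
M(V, R) = -714 - 24*R (M(V, R) = -9 + (-24*R - 705) = -9 + (-705 - 24*R) = -714 - 24*R)
1/(M(-404, x) + (280391 - 427854)) = 1/((-714 - 24*(-534)) + (280391 - 427854)) = 1/((-714 + 12816) - 147463) = 1/(12102 - 147463) = 1/(-135361) = -1/135361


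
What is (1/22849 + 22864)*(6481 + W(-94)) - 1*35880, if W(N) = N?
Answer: 3335873760699/22849 ≈ 1.4600e+8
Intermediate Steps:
(1/22849 + 22864)*(6481 + W(-94)) - 1*35880 = (1/22849 + 22864)*(6481 - 94) - 1*35880 = (1/22849 + 22864)*6387 - 35880 = (522419537/22849)*6387 - 35880 = 3336693582819/22849 - 35880 = 3335873760699/22849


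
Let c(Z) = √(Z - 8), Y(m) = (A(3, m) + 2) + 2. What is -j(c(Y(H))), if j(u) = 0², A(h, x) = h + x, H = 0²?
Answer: 0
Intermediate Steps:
H = 0
Y(m) = 7 + m (Y(m) = ((3 + m) + 2) + 2 = (5 + m) + 2 = 7 + m)
c(Z) = √(-8 + Z)
j(u) = 0
-j(c(Y(H))) = -1*0 = 0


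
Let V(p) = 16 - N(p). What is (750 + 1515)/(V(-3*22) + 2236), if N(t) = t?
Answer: 2265/2318 ≈ 0.97714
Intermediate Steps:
V(p) = 16 - p
(750 + 1515)/(V(-3*22) + 2236) = (750 + 1515)/((16 - (-3)*22) + 2236) = 2265/((16 - 1*(-66)) + 2236) = 2265/((16 + 66) + 2236) = 2265/(82 + 2236) = 2265/2318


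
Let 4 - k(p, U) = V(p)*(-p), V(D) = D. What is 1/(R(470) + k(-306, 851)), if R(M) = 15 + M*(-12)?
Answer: 1/88015 ≈ 1.1362e-5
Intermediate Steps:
R(M) = 15 - 12*M
k(p, U) = 4 + p² (k(p, U) = 4 - p*(-p) = 4 - (-1)*p² = 4 + p²)
1/(R(470) + k(-306, 851)) = 1/((15 - 12*470) + (4 + (-306)²)) = 1/((15 - 5640) + (4 + 93636)) = 1/(-5625 + 93640) = 1/88015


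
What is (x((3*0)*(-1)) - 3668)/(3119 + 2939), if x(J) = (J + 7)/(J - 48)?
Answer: -176071/290784 ≈ -0.60550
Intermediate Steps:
x(J) = (7 + J)/(-48 + J)
(x((3*0)*(-1)) - 3668)/(3119 + 2939) = ((7 + (3*0)*(-1))/(-48 + (3*0)*(-1)) - 3668)/(3119 + 2939) = ((7 + 0*(-1))/(-48 + 0*(-1)) - 3668)/6058 = ((7 + 0)/(-48 + 0) - 3668)*(1/6058) = (7/(-48) - 3668)*(1/6058) = (-1/48*7 - 3668)*(1/6058) = (-7/48 - 3668)*(1/6058) = -176071/48*1/6058 = -176071/290784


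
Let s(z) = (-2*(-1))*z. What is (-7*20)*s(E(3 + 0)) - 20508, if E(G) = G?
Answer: -21348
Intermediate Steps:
s(z) = 2*z
(-7*20)*s(E(3 + 0)) - 20508 = (-7*20)*(2*(3 + 0)) - 20508 = -280*3 - 20508 = -140*6 - 20508 = -840 - 20508 = -21348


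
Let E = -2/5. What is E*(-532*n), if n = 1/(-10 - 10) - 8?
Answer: -42826/25 ≈ -1713.0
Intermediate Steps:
n = -161/20 (n = 1/(-20) - 8 = -1/20 - 8 = -161/20 ≈ -8.0500)
E = -2/5 (E = (1/5)*(-2) = -2/5 ≈ -0.40000)
E*(-532*n) = -(-1064)*(-161)/(5*20) = -2/5*21413/5 = -42826/25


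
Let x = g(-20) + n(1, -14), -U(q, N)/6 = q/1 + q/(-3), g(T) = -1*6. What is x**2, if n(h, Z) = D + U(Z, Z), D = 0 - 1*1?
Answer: 2401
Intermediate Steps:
g(T) = -6
U(q, N) = -4*q (U(q, N) = -6*(q/1 + q/(-3)) = -6*(q*1 + q*(-1/3)) = -6*(q - q/3) = -4*q)
D = -1 (D = 0 - 1 = -1)
n(h, Z) = -1 - 4*Z
x = 49 (x = -6 + (-1 - 4*(-14)) = -6 + (-1 + 56) = -6 + 55 = 49)
x**2 = 49**2 = 2401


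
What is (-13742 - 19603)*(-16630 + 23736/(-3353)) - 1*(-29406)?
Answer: 1860220279788/3353 ≈ 5.5479e+8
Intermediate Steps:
(-13742 - 19603)*(-16630 + 23736/(-3353)) - 1*(-29406) = -33345*(-16630 + 23736*(-1/3353)) + 29406 = -33345*(-16630 - 23736/3353) + 29406 = -33345*(-55784126/3353) + 29406 = 1860121681470/3353 + 29406 = 1860220279788/3353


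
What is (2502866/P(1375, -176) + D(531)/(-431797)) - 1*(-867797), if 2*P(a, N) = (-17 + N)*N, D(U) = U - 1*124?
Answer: 3182595864705685/3666820124 ≈ 8.6794e+5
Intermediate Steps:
D(U) = -124 + U (D(U) = U - 124 = -124 + U)
P(a, N) = N*(-17 + N)/2 (P(a, N) = ((-17 + N)*N)/2 = (N*(-17 + N))/2 = N*(-17 + N)/2)
(2502866/P(1375, -176) + D(531)/(-431797)) - 1*(-867797) = (2502866/(((½)*(-176)*(-17 - 176))) + (-124 + 531)/(-431797)) - 1*(-867797) = (2502866/(((½)*(-176)*(-193))) + 407*(-1/431797)) + 867797 = (2502866/16984 - 407/431797) + 867797 = (2502866*(1/16984) - 407/431797) + 867797 = (1251433/8492 - 407/431797) + 867797 = 540361558857/3666820124 + 867797 = 3182595864705685/3666820124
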